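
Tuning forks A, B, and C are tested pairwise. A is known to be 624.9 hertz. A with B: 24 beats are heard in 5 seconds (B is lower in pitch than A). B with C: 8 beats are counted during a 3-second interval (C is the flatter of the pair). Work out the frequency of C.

A–B: Beat frequency = 24/5 = 4.8 Hz.
B is below A, so f_B = 624.9 − 4.8 = 620.1 Hz.
B–C: Beat frequency = 8/3 = 2.6667 Hz.
C is below B, so f_C = 620.1 − 2.6667 = 617.4333 Hz.

617.4333 Hz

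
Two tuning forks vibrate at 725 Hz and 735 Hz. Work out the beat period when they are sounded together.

f_beat = |725 − 735| = 10 Hz.
Beat period T = 1 / f_beat = 1 / 10 s.

0.100 s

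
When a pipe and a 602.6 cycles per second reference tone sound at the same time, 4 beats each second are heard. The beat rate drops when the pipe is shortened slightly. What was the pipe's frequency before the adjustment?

|f − 602.6| = 4, so the pipe was at either 598.6 Hz or 606.6 Hz.
A shorter pipe has a higher fundamental; the adjustment raises the pipe's frequency.
The beat rate fell, so the adjustment moved the pipe toward 602.6 Hz — it must have started below the reference.

598.6 Hz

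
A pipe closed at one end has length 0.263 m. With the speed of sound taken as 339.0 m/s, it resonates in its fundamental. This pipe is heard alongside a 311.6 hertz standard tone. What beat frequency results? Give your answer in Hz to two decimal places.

10.64 Hz

Closed pipe (odd harmonics): f_n = n·v/(4L) = 1·339.0/(4·0.263) = 322.2433 Hz.
f_beat = |322.2433 − 311.6| = 10.64 Hz.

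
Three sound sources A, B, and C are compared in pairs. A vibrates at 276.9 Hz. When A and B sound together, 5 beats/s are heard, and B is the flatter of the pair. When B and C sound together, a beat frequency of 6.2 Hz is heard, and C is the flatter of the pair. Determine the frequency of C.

B is below A, so f_B = 276.9 − 5 = 271.9 Hz.
C is below B, so f_C = 271.9 − 6.2 = 265.7 Hz.

265.7 Hz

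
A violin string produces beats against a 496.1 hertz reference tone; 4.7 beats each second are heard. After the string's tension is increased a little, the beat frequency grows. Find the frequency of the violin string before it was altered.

|f − 496.1| = 4.7, so the violin string was at either 491.4 Hz or 500.8 Hz.
Higher tension means higher frequency; the adjustment raises the violin string's frequency.
The beat rate rose, so the adjustment moved the violin string further from 496.1 Hz — it was already above the reference.

500.8 Hz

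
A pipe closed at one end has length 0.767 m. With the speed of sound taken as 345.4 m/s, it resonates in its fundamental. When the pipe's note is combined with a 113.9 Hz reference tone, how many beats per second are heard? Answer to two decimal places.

Closed pipe (odd harmonics): f_n = n·v/(4L) = 1·345.4/(4·0.767) = 112.5815 Hz.
f_beat = |112.5815 − 113.9| = 1.32 Hz.

1.32 Hz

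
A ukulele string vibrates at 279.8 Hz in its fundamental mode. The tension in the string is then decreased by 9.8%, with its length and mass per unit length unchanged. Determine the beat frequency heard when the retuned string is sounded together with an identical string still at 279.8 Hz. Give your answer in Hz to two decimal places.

For a string, f ∝ √T, so the new frequency is 279.8·√0.902 = 265.7364 Hz.
f_beat = |265.7364 − 279.8| = 14.06 Hz.

14.06 Hz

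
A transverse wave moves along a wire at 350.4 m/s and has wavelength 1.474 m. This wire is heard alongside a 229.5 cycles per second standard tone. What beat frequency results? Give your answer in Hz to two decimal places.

8.22 Hz

Source frequency f = v/λ = 350.4/1.474 = 237.7205 Hz.
f_beat = |237.7205 − 229.5| = 8.22 Hz.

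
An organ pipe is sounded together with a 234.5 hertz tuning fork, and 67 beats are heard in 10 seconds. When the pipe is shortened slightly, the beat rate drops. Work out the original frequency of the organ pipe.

227.8 Hz

Beat frequency = 67/10 = 6.7 Hz.
|f − 234.5| = 6.7, so the organ pipe was at either 227.8 Hz or 241.2 Hz.
A shorter pipe has a higher fundamental; the adjustment raises the organ pipe's frequency.
The beat rate fell, so the adjustment moved the organ pipe toward 234.5 Hz — it must have started below the reference.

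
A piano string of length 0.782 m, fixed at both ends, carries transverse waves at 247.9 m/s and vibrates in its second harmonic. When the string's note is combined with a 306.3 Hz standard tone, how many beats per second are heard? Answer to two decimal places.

10.71 Hz

For a string fixed at both ends, f_n = n·v/(2L) = 2·247.9/(2·0.782) = 317.0077 Hz.
f_beat = |317.0077 − 306.3| = 10.71 Hz.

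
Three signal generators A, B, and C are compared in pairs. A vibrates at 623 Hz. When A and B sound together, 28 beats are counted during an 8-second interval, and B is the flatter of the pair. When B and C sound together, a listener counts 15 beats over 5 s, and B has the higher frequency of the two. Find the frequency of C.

616.5 Hz

A–B: Beat frequency = 28/8 = 3.5 Hz.
B is below A, so f_B = 623 − 3.5 = 619.5 Hz.
B–C: Beat frequency = 15/5 = 3 Hz.
C is below B, so f_C = 619.5 − 3 = 616.5 Hz.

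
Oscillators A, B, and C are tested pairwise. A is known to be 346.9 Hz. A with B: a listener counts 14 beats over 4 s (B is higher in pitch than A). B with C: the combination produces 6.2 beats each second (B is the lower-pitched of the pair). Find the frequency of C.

A–B: Beat frequency = 14/4 = 3.5 Hz.
B is above A, so f_B = 346.9 + 3.5 = 350.4 Hz.
C is above B, so f_C = 350.4 + 6.2 = 356.6 Hz.

356.6 Hz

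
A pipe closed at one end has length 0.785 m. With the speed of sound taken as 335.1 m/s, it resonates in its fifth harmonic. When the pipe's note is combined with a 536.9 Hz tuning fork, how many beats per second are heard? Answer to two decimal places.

Closed pipe (odd harmonics): f_n = n·v/(4L) = 5·335.1/(4·0.785) = 533.5987 Hz.
f_beat = |533.5987 − 536.9| = 3.30 Hz.

3.30 Hz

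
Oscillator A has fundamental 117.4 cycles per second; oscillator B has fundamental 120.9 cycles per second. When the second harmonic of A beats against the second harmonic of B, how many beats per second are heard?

7.0 Hz

Second harmonic of the first: 2·117.4 = 234.8 Hz.
Second harmonic of the second: 2·120.9 = 241.8 Hz.
f_beat = |234.8 − 241.8| = 7.0 Hz.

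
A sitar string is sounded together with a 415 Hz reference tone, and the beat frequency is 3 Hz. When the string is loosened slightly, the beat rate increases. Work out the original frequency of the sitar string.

412 Hz

|f − 415| = 3, so the sitar string was at either 412 Hz or 418 Hz.
Reducing tension lowers a string's frequency; the adjustment lowers the sitar string's frequency.
The beat rate rose, so the adjustment moved the sitar string further from 415 Hz — it was already below the reference.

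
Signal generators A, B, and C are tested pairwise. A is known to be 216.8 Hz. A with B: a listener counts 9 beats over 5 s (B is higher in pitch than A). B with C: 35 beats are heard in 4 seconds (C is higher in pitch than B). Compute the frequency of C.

227.35 Hz

A–B: Beat frequency = 9/5 = 1.8 Hz.
B is above A, so f_B = 216.8 + 1.8 = 218.6 Hz.
B–C: Beat frequency = 35/4 = 8.75 Hz.
C is above B, so f_C = 218.6 + 8.75 = 227.35 Hz.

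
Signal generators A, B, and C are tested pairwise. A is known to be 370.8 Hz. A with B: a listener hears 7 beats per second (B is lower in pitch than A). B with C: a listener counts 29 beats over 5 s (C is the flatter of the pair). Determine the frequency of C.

B is below A, so f_B = 370.8 − 7 = 363.8 Hz.
B–C: Beat frequency = 29/5 = 5.8 Hz.
C is below B, so f_C = 363.8 − 5.8 = 358 Hz.

358 Hz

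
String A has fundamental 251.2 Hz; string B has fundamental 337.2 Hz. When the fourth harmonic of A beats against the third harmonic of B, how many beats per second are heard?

6.8 Hz

Fourth harmonic of the first: 4·251.2 = 1004.8 Hz.
Third harmonic of the second: 3·337.2 = 1011.6 Hz.
f_beat = |1004.8 − 1011.6| = 6.8 Hz.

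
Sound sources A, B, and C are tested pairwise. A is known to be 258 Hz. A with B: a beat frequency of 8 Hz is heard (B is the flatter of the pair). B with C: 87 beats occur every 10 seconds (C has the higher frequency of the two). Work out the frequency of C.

B is below A, so f_B = 258 − 8 = 250 Hz.
B–C: Beat frequency = 87/10 = 8.7 Hz.
C is above B, so f_C = 250 + 8.7 = 258.7 Hz.

258.7 Hz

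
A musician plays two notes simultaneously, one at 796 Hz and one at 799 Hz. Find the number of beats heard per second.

3 Hz

f_beat = |f₁ − f₂|.
|796 − 799| = 3 Hz.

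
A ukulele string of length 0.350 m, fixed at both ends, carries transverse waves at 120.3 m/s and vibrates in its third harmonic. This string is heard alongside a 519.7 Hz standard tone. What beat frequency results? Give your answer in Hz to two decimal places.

For a string fixed at both ends, f_n = n·v/(2L) = 3·120.3/(2·0.350) = 515.5714 Hz.
f_beat = |515.5714 − 519.7| = 4.13 Hz.

4.13 Hz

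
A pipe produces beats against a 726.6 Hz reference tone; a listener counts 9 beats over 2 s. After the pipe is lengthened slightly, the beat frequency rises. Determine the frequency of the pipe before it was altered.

Beat frequency = 9/2 = 4.5 Hz.
|f − 726.6| = 4.5, so the pipe was at either 722.1 Hz or 731.1 Hz.
A longer pipe has a lower fundamental; the adjustment lowers the pipe's frequency.
The beat rate rose, so the adjustment moved the pipe further from 726.6 Hz — it was already below the reference.

722.1 Hz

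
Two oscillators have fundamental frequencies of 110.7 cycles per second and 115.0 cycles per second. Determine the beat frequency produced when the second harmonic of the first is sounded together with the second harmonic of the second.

Second harmonic of the first: 2·110.7 = 221.4 Hz.
Second harmonic of the second: 2·115.0 = 230.0 Hz.
f_beat = |221.4 − 230.0| = 8.6 Hz.

8.6 Hz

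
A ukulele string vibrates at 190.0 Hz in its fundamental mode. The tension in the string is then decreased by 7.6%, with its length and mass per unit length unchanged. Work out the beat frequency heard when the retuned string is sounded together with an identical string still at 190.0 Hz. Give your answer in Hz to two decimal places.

For a string, f ∝ √T, so the new frequency is 190.0·√0.924 = 182.6373 Hz.
f_beat = |182.6373 − 190.0| = 7.36 Hz.

7.36 Hz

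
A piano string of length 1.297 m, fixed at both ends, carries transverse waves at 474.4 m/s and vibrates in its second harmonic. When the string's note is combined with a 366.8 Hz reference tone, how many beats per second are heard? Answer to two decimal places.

For a string fixed at both ends, f_n = n·v/(2L) = 2·474.4/(2·1.297) = 365.7672 Hz.
f_beat = |365.7672 − 366.8| = 1.03 Hz.

1.03 Hz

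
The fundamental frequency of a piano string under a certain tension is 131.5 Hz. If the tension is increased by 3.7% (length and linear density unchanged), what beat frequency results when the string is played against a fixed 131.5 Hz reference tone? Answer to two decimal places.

For a string, f ∝ √T, so the new frequency is 131.5·√1.037 = 133.9107 Hz.
f_beat = |133.9107 − 131.5| = 2.41 Hz.

2.41 Hz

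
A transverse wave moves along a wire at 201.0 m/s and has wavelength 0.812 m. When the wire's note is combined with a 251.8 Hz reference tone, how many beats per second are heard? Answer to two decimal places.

Source frequency f = v/λ = 201.0/0.812 = 247.5369 Hz.
f_beat = |247.5369 − 251.8| = 4.26 Hz.

4.26 Hz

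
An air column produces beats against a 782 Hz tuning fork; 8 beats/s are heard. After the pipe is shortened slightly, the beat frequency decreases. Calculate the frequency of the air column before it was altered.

|f − 782| = 8, so the air column was at either 774 Hz or 790 Hz.
A shorter pipe has a higher fundamental; the adjustment raises the air column's frequency.
The beat rate fell, so the adjustment moved the air column toward 782 Hz — it must have started below the reference.

774 Hz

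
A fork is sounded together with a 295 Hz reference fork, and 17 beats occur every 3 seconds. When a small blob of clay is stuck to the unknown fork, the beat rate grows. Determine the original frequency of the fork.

289.3333 Hz

Beat frequency = 17/3 = 5.6667 Hz.
|f − 295| = 5.6667, so the fork was at either 289.3333 Hz or 300.6667 Hz.
Adding mass to a fork lowers its frequency; the adjustment lowers the fork's frequency.
The beat rate rose, so the adjustment moved the fork further from 295 Hz — it was already below the reference.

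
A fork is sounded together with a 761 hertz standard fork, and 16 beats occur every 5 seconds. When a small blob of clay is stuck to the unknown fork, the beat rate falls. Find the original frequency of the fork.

Beat frequency = 16/5 = 3.2 Hz.
|f − 761| = 3.2, so the fork was at either 757.8 Hz or 764.2 Hz.
Adding mass to a fork lowers its frequency; the adjustment lowers the fork's frequency.
The beat rate fell, so the adjustment moved the fork toward 761 Hz — it must have started above the reference.

764.2 Hz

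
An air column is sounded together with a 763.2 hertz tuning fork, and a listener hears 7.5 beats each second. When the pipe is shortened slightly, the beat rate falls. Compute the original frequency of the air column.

|f − 763.2| = 7.5, so the air column was at either 755.7 Hz or 770.7 Hz.
A shorter pipe has a higher fundamental; the adjustment raises the air column's frequency.
The beat rate fell, so the adjustment moved the air column toward 763.2 Hz — it must have started below the reference.

755.7 Hz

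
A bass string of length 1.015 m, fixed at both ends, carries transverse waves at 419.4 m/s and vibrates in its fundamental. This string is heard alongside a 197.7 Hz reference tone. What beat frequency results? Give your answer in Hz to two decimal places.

For a string fixed at both ends, f_n = n·v/(2L) = 1·419.4/(2·1.015) = 206.6010 Hz.
f_beat = |206.6010 − 197.7| = 8.90 Hz.

8.90 Hz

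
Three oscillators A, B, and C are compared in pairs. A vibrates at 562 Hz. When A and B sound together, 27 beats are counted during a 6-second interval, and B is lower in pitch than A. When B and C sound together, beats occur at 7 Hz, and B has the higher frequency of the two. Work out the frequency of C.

A–B: Beat frequency = 27/6 = 4.5 Hz.
B is below A, so f_B = 562 − 4.5 = 557.5 Hz.
C is below B, so f_C = 557.5 − 7 = 550.5 Hz.

550.5 Hz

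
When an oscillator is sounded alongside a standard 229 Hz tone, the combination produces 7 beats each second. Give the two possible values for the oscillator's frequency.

|f − 229| = 7, so f = 229 ± 7.

222 Hz or 236 Hz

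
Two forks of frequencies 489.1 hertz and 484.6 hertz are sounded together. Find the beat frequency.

4.5 Hz

Beats arise from superposition of two nearby frequencies; the beat rate is |f₁ − f₂|.
|489.1 − 484.6| = 4.5 Hz.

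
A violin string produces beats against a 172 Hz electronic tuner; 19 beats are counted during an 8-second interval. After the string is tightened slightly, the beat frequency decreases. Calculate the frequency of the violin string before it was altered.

Beat frequency = 19/8 = 2.375 Hz.
|f − 172| = 2.375, so the violin string was at either 169.625 Hz or 174.375 Hz.
Increasing tension raises a string's frequency; the adjustment raises the violin string's frequency.
The beat rate fell, so the adjustment moved the violin string toward 172 Hz — it must have started below the reference.

169.625 Hz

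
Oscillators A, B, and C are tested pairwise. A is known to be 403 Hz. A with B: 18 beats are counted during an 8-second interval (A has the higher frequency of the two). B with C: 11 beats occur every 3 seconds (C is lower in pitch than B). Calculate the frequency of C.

A–B: Beat frequency = 18/8 = 2.25 Hz.
B is below A, so f_B = 403 − 2.25 = 400.75 Hz.
B–C: Beat frequency = 11/3 = 3.6667 Hz.
C is below B, so f_C = 400.75 − 3.6667 = 397.0833 Hz.

397.0833 Hz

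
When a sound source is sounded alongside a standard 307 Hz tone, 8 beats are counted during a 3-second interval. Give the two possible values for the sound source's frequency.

Beat frequency = 8/3 = 2.6667 Hz.
|f − 307| = 2.6667, so f = 307 ± 2.6667.

304.3333 Hz or 309.6667 Hz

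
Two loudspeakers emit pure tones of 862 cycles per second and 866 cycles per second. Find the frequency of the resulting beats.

4 Hz

f_beat = |f₁ − f₂|.
|862 − 866| = 4 Hz.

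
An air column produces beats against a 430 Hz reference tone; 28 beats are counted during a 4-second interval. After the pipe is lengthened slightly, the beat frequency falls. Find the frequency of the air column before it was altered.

437 Hz

Beat frequency = 28/4 = 7 Hz.
|f − 430| = 7, so the air column was at either 423 Hz or 437 Hz.
A longer pipe has a lower fundamental; the adjustment lowers the air column's frequency.
The beat rate fell, so the adjustment moved the air column toward 430 Hz — it must have started above the reference.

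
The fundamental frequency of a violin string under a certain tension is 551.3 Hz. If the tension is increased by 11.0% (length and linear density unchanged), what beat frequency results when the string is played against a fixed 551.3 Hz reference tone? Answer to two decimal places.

29.53 Hz

For a string, f ∝ √T, so the new frequency is 551.3·√1.110 = 580.8306 Hz.
f_beat = |580.8306 − 551.3| = 29.53 Hz.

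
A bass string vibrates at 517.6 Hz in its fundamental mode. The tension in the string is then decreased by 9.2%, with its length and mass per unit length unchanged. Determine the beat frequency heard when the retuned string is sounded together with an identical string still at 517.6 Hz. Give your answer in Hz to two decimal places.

24.38 Hz

For a string, f ∝ √T, so the new frequency is 517.6·√0.908 = 493.2160 Hz.
f_beat = |493.2160 − 517.6| = 24.38 Hz.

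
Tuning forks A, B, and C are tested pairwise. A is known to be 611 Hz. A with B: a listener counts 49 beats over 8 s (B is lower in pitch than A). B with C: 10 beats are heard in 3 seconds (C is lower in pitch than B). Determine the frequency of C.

601.5417 Hz

A–B: Beat frequency = 49/8 = 6.125 Hz.
B is below A, so f_B = 611 − 6.125 = 604.875 Hz.
B–C: Beat frequency = 10/3 = 3.3333 Hz.
C is below B, so f_C = 604.875 − 3.3333 = 601.5417 Hz.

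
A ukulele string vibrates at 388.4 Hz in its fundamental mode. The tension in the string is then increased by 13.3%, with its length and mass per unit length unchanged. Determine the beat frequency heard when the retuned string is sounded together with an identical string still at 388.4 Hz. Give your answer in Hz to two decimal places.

For a string, f ∝ √T, so the new frequency is 388.4·√1.133 = 413.4226 Hz.
f_beat = |413.4226 − 388.4| = 25.02 Hz.

25.02 Hz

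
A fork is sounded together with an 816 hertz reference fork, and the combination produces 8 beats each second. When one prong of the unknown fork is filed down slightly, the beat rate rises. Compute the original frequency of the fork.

|f − 816| = 8, so the fork was at either 808 Hz or 824 Hz.
Filing a prong removes mass and raises the fork's frequency; the adjustment raises the fork's frequency.
The beat rate rose, so the adjustment moved the fork further from 816 Hz — it was already above the reference.

824 Hz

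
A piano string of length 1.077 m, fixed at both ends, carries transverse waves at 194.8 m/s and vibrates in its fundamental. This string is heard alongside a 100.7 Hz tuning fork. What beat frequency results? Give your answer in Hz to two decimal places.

10.26 Hz

For a string fixed at both ends, f_n = n·v/(2L) = 1·194.8/(2·1.077) = 90.4364 Hz.
f_beat = |90.4364 − 100.7| = 10.26 Hz.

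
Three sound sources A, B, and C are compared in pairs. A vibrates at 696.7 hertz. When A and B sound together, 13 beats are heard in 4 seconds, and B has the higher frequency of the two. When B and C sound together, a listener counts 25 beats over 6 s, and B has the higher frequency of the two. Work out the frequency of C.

695.7833 Hz

A–B: Beat frequency = 13/4 = 3.25 Hz.
B is above A, so f_B = 696.7 + 3.25 = 699.95 Hz.
B–C: Beat frequency = 25/6 = 4.1667 Hz.
C is below B, so f_C = 699.95 − 4.1667 = 695.7833 Hz.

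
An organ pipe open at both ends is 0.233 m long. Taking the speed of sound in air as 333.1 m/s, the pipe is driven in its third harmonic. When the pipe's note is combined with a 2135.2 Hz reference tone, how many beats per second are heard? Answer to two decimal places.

9.22 Hz

Open pipe: f_n = n·v/(2L) = 3·333.1/(2·0.233) = 2144.4206 Hz.
f_beat = |2144.4206 − 2135.2| = 9.22 Hz.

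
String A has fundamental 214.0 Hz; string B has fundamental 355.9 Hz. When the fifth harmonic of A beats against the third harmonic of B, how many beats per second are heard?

Fifth harmonic of the first: 5·214.0 = 1070.0 Hz.
Third harmonic of the second: 3·355.9 = 1067.7 Hz.
f_beat = |1070.0 − 1067.7| = 2.3 Hz.

2.3 Hz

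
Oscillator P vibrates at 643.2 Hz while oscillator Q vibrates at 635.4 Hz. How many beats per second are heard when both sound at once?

7.8 Hz

Beats arise from superposition of two nearby frequencies; the beat rate is |f₁ − f₂|.
|643.2 − 635.4| = 7.8 Hz.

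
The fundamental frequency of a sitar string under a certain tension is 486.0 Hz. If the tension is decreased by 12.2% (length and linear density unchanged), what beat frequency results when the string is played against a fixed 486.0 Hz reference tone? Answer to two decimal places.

For a string, f ∝ √T, so the new frequency is 486.0·√0.878 = 455.3900 Hz.
f_beat = |455.3900 − 486.0| = 30.61 Hz.

30.61 Hz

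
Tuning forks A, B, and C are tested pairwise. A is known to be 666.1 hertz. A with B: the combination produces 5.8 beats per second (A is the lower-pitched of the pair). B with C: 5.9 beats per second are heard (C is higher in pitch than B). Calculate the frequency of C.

B is above A, so f_B = 666.1 + 5.8 = 671.9 Hz.
C is above B, so f_C = 671.9 + 5.9 = 677.8 Hz.

677.8 Hz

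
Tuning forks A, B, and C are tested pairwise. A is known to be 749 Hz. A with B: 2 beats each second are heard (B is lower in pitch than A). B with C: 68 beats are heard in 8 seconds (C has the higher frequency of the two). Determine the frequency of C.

755.5 Hz

B is below A, so f_B = 749 − 2 = 747 Hz.
B–C: Beat frequency = 68/8 = 8.5 Hz.
C is above B, so f_C = 747 + 8.5 = 755.5 Hz.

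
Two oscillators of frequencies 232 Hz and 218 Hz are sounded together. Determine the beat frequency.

14 Hz

Beats arise from superposition of two nearby frequencies; the beat rate is |f₁ − f₂|.
|232 − 218| = 14 Hz.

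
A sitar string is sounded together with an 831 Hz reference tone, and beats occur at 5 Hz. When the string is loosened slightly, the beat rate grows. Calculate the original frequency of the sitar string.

826 Hz

|f − 831| = 5, so the sitar string was at either 826 Hz or 836 Hz.
Reducing tension lowers a string's frequency; the adjustment lowers the sitar string's frequency.
The beat rate rose, so the adjustment moved the sitar string further from 831 Hz — it was already below the reference.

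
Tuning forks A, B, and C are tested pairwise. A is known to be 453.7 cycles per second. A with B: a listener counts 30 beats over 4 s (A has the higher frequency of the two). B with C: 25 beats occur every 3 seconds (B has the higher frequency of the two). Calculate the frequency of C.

437.8667 Hz

A–B: Beat frequency = 30/4 = 7.5 Hz.
B is below A, so f_B = 453.7 − 7.5 = 446.2 Hz.
B–C: Beat frequency = 25/3 = 8.3333 Hz.
C is below B, so f_C = 446.2 − 8.3333 = 437.8667 Hz.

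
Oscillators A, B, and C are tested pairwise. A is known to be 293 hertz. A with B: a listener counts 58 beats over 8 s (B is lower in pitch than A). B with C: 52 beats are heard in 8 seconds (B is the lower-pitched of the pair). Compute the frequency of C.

A–B: Beat frequency = 58/8 = 7.25 Hz.
B is below A, so f_B = 293 − 7.25 = 285.75 Hz.
B–C: Beat frequency = 52/8 = 6.5 Hz.
C is above B, so f_C = 285.75 + 6.5 = 292.25 Hz.

292.25 Hz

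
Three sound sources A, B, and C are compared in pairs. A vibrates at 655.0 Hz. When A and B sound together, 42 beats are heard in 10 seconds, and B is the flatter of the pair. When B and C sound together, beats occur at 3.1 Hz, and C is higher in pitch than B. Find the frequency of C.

653.9 Hz

A–B: Beat frequency = 42/10 = 4.2 Hz.
B is below A, so f_B = 655.0 − 4.2 = 650.8 Hz.
C is above B, so f_C = 650.8 + 3.1 = 653.9 Hz.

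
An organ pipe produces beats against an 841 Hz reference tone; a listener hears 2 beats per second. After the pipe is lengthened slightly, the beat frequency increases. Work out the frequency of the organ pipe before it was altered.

|f − 841| = 2, so the organ pipe was at either 839 Hz or 843 Hz.
A longer pipe has a lower fundamental; the adjustment lowers the organ pipe's frequency.
The beat rate rose, so the adjustment moved the organ pipe further from 841 Hz — it was already below the reference.

839 Hz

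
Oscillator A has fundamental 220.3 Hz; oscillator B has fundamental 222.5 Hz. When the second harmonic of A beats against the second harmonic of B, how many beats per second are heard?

4.4 Hz

Second harmonic of the first: 2·220.3 = 440.6 Hz.
Second harmonic of the second: 2·222.5 = 445.0 Hz.
f_beat = |440.6 − 445.0| = 4.4 Hz.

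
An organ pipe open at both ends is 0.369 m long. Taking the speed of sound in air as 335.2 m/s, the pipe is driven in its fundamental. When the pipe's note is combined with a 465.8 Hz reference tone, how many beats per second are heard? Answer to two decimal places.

11.60 Hz

Open pipe: f_n = n·v/(2L) = 1·335.2/(2·0.369) = 454.2005 Hz.
f_beat = |454.2005 − 465.8| = 11.60 Hz.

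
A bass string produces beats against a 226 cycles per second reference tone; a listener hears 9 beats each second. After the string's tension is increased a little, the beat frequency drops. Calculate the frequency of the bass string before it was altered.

217 Hz

|f − 226| = 9, so the bass string was at either 217 Hz or 235 Hz.
Higher tension means higher frequency; the adjustment raises the bass string's frequency.
The beat rate fell, so the adjustment moved the bass string toward 226 Hz — it must have started below the reference.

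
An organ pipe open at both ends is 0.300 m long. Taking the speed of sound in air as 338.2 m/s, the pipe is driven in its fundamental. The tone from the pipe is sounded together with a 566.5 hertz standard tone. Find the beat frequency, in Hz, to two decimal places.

Open pipe: f_n = n·v/(2L) = 1·338.2/(2·0.300) = 563.6667 Hz.
f_beat = |563.6667 − 566.5| = 2.83 Hz.

2.83 Hz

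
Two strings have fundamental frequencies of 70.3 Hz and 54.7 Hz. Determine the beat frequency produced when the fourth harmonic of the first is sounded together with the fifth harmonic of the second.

7.7 Hz

Fourth harmonic of the first: 4·70.3 = 281.2 Hz.
Fifth harmonic of the second: 5·54.7 = 273.5 Hz.
f_beat = |281.2 − 273.5| = 7.7 Hz.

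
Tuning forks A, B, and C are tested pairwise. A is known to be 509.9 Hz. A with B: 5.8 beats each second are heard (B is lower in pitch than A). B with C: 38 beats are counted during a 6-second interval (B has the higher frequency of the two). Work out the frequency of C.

B is below A, so f_B = 509.9 − 5.8 = 504.1 Hz.
B–C: Beat frequency = 38/6 = 6.3333 Hz.
C is below B, so f_C = 504.1 − 6.3333 = 497.7667 Hz.

497.7667 Hz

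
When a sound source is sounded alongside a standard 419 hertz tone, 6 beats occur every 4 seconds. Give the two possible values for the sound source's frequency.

Beat frequency = 6/4 = 1.5 Hz.
|f − 419| = 1.5, so f = 419 ± 1.5.

417.5 Hz or 420.5 Hz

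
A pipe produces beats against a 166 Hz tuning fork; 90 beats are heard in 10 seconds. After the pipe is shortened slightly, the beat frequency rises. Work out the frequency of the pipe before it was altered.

175 Hz

Beat frequency = 90/10 = 9 Hz.
|f − 166| = 9, so the pipe was at either 157 Hz or 175 Hz.
A shorter pipe has a higher fundamental; the adjustment raises the pipe's frequency.
The beat rate rose, so the adjustment moved the pipe further from 166 Hz — it was already above the reference.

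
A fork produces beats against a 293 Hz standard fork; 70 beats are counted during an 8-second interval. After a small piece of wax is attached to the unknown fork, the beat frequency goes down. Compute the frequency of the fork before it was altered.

301.75 Hz

Beat frequency = 70/8 = 8.75 Hz.
|f − 293| = 8.75, so the fork was at either 284.25 Hz or 301.75 Hz.
Loading a fork with wax lowers its frequency; the adjustment lowers the fork's frequency.
The beat rate fell, so the adjustment moved the fork toward 293 Hz — it must have started above the reference.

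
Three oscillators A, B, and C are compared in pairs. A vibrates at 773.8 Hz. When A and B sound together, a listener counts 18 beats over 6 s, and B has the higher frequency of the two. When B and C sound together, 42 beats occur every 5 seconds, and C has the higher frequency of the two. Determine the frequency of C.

A–B: Beat frequency = 18/6 = 3 Hz.
B is above A, so f_B = 773.8 + 3 = 776.8 Hz.
B–C: Beat frequency = 42/5 = 8.4 Hz.
C is above B, so f_C = 776.8 + 8.4 = 785.2 Hz.

785.2 Hz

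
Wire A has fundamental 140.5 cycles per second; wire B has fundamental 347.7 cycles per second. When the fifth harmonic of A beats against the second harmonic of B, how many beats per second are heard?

Fifth harmonic of the first: 5·140.5 = 702.5 Hz.
Second harmonic of the second: 2·347.7 = 695.4 Hz.
f_beat = |702.5 − 695.4| = 7.1 Hz.

7.1 Hz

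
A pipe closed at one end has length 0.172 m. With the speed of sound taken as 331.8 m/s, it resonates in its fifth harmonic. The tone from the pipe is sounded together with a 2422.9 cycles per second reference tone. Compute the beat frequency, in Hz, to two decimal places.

Closed pipe (odd harmonics): f_n = n·v/(4L) = 5·331.8/(4·0.172) = 2411.3372 Hz.
f_beat = |2411.3372 − 2422.9| = 11.56 Hz.

11.56 Hz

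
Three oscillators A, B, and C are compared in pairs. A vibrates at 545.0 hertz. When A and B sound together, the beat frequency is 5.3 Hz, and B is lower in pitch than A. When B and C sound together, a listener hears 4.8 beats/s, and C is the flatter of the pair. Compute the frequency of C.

B is below A, so f_B = 545.0 − 5.3 = 539.7 Hz.
C is below B, so f_C = 539.7 − 4.8 = 534.9 Hz.

534.9 Hz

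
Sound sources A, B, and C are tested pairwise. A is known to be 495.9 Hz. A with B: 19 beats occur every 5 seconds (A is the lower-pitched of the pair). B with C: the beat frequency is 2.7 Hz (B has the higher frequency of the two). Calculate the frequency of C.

A–B: Beat frequency = 19/5 = 3.8 Hz.
B is above A, so f_B = 495.9 + 3.8 = 499.7 Hz.
C is below B, so f_C = 499.7 − 2.7 = 497 Hz.

497 Hz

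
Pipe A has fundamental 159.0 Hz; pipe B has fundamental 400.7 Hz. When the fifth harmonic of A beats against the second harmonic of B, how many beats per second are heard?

6.4 Hz

Fifth harmonic of the first: 5·159.0 = 795.0 Hz.
Second harmonic of the second: 2·400.7 = 801.4 Hz.
f_beat = |795.0 − 801.4| = 6.4 Hz.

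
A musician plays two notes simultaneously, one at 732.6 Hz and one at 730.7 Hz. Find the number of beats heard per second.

The beat frequency equals the magnitude of the frequency difference.
|732.6 − 730.7| = 1.9 Hz.

1.9 Hz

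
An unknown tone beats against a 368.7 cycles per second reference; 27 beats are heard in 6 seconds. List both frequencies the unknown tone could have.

364.2 Hz or 373.2 Hz

Beat frequency = 27/6 = 4.5 Hz.
|f − 368.7| = 4.5, so f = 368.7 ± 4.5.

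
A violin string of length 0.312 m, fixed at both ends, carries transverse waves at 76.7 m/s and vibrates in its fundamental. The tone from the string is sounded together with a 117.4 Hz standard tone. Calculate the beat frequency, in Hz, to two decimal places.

For a string fixed at both ends, f_n = n·v/(2L) = 1·76.7/(2·0.312) = 122.9167 Hz.
f_beat = |122.9167 − 117.4| = 5.52 Hz.

5.52 Hz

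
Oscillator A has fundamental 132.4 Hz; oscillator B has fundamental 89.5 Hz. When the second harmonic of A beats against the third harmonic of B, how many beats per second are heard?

Second harmonic of the first: 2·132.4 = 264.8 Hz.
Third harmonic of the second: 3·89.5 = 268.5 Hz.
f_beat = |264.8 − 268.5| = 3.7 Hz.

3.7 Hz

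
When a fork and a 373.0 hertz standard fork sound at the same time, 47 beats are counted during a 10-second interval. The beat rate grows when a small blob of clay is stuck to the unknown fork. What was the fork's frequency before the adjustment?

368.3 Hz

Beat frequency = 47/10 = 4.7 Hz.
|f − 373.0| = 4.7, so the fork was at either 368.3 Hz or 377.7 Hz.
Adding mass to a fork lowers its frequency; the adjustment lowers the fork's frequency.
The beat rate rose, so the adjustment moved the fork further from 373.0 Hz — it was already below the reference.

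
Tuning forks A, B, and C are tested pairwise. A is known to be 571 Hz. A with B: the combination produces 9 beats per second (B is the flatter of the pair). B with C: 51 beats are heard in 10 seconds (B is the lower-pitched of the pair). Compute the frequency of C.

B is below A, so f_B = 571 − 9 = 562 Hz.
B–C: Beat frequency = 51/10 = 5.1 Hz.
C is above B, so f_C = 562 + 5.1 = 567.1 Hz.

567.1 Hz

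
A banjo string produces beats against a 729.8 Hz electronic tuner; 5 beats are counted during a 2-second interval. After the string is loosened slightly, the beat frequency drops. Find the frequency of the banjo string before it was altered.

Beat frequency = 5/2 = 2.5 Hz.
|f − 729.8| = 2.5, so the banjo string was at either 727.3 Hz or 732.3 Hz.
Reducing tension lowers a string's frequency; the adjustment lowers the banjo string's frequency.
The beat rate fell, so the adjustment moved the banjo string toward 729.8 Hz — it must have started above the reference.

732.3 Hz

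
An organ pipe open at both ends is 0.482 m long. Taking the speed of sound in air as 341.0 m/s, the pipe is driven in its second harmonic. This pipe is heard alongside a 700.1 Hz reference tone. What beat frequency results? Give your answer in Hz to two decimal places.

Open pipe: f_n = n·v/(2L) = 2·341.0/(2·0.482) = 707.4689 Hz.
f_beat = |707.4689 − 700.1| = 7.37 Hz.

7.37 Hz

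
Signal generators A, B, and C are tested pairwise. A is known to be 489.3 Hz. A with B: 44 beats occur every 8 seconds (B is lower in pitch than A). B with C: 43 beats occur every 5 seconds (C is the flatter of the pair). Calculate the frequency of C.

475.2 Hz

A–B: Beat frequency = 44/8 = 5.5 Hz.
B is below A, so f_B = 489.3 − 5.5 = 483.8 Hz.
B–C: Beat frequency = 43/5 = 8.6 Hz.
C is below B, so f_C = 483.8 − 8.6 = 475.2 Hz.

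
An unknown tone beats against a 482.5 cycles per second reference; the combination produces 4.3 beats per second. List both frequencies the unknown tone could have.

478.2 Hz or 486.8 Hz

|f − 482.5| = 4.3, so f = 482.5 ± 4.3.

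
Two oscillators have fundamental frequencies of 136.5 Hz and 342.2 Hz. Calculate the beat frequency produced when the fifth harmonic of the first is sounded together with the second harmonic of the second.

Fifth harmonic of the first: 5·136.5 = 682.5 Hz.
Second harmonic of the second: 2·342.2 = 684.4 Hz.
f_beat = |682.5 − 684.4| = 1.9 Hz.

1.9 Hz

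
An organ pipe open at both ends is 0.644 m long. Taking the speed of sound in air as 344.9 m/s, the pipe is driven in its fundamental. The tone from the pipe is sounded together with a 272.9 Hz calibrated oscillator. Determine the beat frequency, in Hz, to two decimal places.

5.12 Hz

Open pipe: f_n = n·v/(2L) = 1·344.9/(2·0.644) = 267.7795 Hz.
f_beat = |267.7795 − 272.9| = 5.12 Hz.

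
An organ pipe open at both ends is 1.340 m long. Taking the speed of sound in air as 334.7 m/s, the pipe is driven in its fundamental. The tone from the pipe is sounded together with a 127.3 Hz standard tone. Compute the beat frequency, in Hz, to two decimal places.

2.41 Hz

Open pipe: f_n = n·v/(2L) = 1·334.7/(2·1.340) = 124.8881 Hz.
f_beat = |124.8881 − 127.3| = 2.41 Hz.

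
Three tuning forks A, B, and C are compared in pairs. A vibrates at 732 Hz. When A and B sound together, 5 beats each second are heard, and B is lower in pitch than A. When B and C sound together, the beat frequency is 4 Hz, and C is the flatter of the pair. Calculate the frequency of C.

723 Hz

B is below A, so f_B = 732 − 5 = 727 Hz.
C is below B, so f_C = 727 − 4 = 723 Hz.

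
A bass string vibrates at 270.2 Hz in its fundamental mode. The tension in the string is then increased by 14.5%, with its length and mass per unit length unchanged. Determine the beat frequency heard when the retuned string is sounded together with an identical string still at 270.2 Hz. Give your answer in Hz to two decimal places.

For a string, f ∝ √T, so the new frequency is 270.2·√1.145 = 289.1266 Hz.
f_beat = |289.1266 − 270.2| = 18.93 Hz.

18.93 Hz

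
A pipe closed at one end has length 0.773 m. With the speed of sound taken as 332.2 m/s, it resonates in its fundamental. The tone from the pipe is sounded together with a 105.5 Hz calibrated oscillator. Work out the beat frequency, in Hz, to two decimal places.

1.94 Hz

Closed pipe (odd harmonics): f_n = n·v/(4L) = 1·332.2/(4·0.773) = 107.4386 Hz.
f_beat = |107.4386 − 105.5| = 1.94 Hz.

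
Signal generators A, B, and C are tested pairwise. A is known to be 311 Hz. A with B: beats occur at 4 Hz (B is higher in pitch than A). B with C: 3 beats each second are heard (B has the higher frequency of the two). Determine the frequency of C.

312 Hz

B is above A, so f_B = 311 + 4 = 315 Hz.
C is below B, so f_C = 315 − 3 = 312 Hz.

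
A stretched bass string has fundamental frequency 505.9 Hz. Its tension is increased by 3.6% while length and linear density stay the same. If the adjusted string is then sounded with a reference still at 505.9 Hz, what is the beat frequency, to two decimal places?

For a string, f ∝ √T, so the new frequency is 505.9·√1.036 = 514.9257 Hz.
f_beat = |514.9257 − 505.9| = 9.03 Hz.

9.03 Hz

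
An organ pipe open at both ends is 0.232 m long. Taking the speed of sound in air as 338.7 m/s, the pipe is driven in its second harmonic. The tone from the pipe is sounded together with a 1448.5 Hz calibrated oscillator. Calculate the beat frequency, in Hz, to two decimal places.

Open pipe: f_n = n·v/(2L) = 2·338.7/(2·0.232) = 1459.9138 Hz.
f_beat = |1459.9138 − 1448.5| = 11.41 Hz.

11.41 Hz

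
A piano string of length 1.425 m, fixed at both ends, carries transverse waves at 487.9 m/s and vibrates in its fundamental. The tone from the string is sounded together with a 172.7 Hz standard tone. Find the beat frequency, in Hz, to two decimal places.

1.51 Hz

For a string fixed at both ends, f_n = n·v/(2L) = 1·487.9/(2·1.425) = 171.1930 Hz.
f_beat = |171.1930 − 172.7| = 1.51 Hz.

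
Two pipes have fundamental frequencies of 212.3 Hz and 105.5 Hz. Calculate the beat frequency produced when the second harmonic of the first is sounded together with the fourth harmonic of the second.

2.6 Hz

Second harmonic of the first: 2·212.3 = 424.6 Hz.
Fourth harmonic of the second: 4·105.5 = 422.0 Hz.
f_beat = |424.6 − 422.0| = 2.6 Hz.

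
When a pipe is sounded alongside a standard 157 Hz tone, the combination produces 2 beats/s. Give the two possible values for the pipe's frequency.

155 Hz or 159 Hz

|f − 157| = 2, so f = 157 ± 2.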